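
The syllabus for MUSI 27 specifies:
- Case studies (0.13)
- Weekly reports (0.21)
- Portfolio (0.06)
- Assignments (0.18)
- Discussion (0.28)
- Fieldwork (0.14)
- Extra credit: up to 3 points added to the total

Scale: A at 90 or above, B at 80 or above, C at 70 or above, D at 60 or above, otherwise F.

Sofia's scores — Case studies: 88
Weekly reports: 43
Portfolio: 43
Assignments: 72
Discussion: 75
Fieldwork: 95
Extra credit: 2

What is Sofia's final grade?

Weighted total:
  Case studies 88 × 0.13 = 11.44
  Weekly reports 43 × 0.21 = 9.03
  Portfolio 43 × 0.06 = 2.58
  Assignments 72 × 0.18 = 12.96
  Discussion 75 × 0.28 = 21
  Fieldwork 95 × 0.14 = 13.3
Sum = 70.31
Extra credit: 70.31 + 2 = 72.31
72.31 is ≥ 70 and < 80 → C

C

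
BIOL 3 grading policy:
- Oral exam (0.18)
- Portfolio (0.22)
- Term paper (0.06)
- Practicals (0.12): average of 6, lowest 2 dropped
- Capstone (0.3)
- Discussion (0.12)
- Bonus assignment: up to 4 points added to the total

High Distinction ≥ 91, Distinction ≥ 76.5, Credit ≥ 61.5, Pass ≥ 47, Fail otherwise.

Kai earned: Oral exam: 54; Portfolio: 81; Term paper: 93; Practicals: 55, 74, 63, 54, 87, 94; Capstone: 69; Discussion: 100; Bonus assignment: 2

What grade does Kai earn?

Practicals: drop 54, 55 → average of remaining 4 = 318/4 = 79.5
Weighted total:
  Oral exam 54 × 0.18 = 9.72
  Portfolio 81 × 0.22 = 17.82
  Term paper 93 × 0.06 = 5.58
  Practicals 79.5 × 0.12 = 9.54
  Capstone 69 × 0.3 = 20.7
  Discussion 100 × 0.12 = 12
Sum = 75.36
Bonus assignment: 75.36 + 2 = 77.36
77.36 is ≥ 76.5 and < 91 → Distinction

Distinction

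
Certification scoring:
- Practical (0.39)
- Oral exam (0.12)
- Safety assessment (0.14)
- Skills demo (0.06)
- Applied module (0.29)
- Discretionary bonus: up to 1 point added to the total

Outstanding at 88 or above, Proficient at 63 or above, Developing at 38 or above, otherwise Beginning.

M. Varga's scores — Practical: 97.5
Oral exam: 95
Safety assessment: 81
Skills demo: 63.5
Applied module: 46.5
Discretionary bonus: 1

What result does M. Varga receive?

Weighted total:
  Practical 97.5 × 0.39 = 38.025
  Oral exam 95 × 0.12 = 11.4
  Safety assessment 81 × 0.14 = 11.34
  Skills demo 63.5 × 0.06 = 3.81
  Applied module 46.5 × 0.29 = 13.485
Sum = 78.06
Discretionary bonus: 78.06 + 1 = 79.06
79.06 is ≥ 63 and < 88 → Proficient

Proficient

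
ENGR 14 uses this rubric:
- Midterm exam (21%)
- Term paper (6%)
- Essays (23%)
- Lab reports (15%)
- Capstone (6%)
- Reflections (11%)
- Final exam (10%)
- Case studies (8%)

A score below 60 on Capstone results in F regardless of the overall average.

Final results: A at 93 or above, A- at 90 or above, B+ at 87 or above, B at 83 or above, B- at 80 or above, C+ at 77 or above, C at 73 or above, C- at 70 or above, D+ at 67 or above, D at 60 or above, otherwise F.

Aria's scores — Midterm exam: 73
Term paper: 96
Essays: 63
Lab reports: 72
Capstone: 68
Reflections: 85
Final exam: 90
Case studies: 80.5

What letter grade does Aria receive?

C

Capstone score 68 ≥ 60: minimum met.
Weighted total:
  Midterm exam 73 × 0.21 = 15.33
  Term paper 96 × 0.06 = 5.76
  Essays 63 × 0.23 = 14.49
  Lab reports 72 × 0.15 = 10.8
  Capstone 68 × 0.06 = 4.08
  Reflections 85 × 0.11 = 9.35
  Final exam 90 × 0.1 = 9
  Case studies 80.5 × 0.08 = 6.44
Sum = 75.25
75.25 is ≥ 73 and < 77 → C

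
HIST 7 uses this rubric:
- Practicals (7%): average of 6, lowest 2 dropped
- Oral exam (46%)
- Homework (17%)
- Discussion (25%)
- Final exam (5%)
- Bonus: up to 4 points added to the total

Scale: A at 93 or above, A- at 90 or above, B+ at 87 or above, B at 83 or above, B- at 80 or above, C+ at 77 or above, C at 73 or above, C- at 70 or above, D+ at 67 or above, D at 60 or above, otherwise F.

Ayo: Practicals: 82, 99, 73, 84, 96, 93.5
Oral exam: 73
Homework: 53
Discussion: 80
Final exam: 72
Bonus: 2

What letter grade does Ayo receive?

C

Practicals: drop 73, 82 → average of remaining 4 = 372.5/4 = 93.125
Weighted total:
  Practicals 93.125 × 0.07 = 6.51875
  Oral exam 73 × 0.46 = 33.58
  Homework 53 × 0.17 = 9.01
  Discussion 80 × 0.25 = 20
  Final exam 72 × 0.05 = 3.6
Sum = 72.70875
Bonus: 72.70875 + 2 = 74.70875
74.70875 is ≥ 73 and < 77 → C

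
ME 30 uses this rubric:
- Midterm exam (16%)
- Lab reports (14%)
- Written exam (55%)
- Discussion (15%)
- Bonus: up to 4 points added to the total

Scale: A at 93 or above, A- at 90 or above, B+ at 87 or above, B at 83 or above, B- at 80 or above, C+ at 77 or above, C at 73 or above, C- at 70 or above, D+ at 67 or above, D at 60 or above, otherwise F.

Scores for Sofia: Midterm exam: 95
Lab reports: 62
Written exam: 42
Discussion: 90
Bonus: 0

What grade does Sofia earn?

Weighted total:
  Midterm exam 95 × 0.16 = 15.2
  Lab reports 62 × 0.14 = 8.68
  Written exam 42 × 0.55 = 23.1
  Discussion 90 × 0.15 = 13.5
Sum = 60.48
Bonus: 60.48 + 0 = 60.48
60.48 is ≥ 60 and < 67 → D

D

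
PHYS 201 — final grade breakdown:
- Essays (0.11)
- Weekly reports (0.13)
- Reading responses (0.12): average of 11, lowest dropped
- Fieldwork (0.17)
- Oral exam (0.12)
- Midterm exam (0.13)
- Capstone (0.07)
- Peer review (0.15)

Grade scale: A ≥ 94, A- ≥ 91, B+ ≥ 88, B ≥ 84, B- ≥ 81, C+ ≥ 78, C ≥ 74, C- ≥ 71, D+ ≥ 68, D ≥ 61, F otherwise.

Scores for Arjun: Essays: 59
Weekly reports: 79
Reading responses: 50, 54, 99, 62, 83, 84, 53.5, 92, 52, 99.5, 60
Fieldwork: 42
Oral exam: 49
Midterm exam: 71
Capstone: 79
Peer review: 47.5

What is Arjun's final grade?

F

Reading responses: drop 50 → average of remaining 10 = 739/10 = 73.9
Weighted total:
  Essays 59 × 0.11 = 6.49
  Weekly reports 79 × 0.13 = 10.27
  Reading responses 73.9 × 0.12 = 8.868
  Fieldwork 42 × 0.17 = 7.14
  Oral exam 49 × 0.12 = 5.88
  Midterm exam 71 × 0.13 = 9.23
  Capstone 79 × 0.07 = 5.53
  Peer review 47.5 × 0.15 = 7.125
Sum = 60.533
60.533 < 61 → F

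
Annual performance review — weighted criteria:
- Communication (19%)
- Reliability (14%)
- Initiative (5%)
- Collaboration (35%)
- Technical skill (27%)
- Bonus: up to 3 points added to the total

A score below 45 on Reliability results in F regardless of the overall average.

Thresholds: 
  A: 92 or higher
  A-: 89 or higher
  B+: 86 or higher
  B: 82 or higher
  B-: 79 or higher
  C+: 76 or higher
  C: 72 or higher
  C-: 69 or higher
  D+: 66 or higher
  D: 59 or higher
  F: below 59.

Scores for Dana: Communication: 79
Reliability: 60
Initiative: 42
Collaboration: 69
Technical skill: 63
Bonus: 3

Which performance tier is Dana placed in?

Reliability score 60 ≥ 45: minimum met.
Weighted total:
  Communication 79 × 0.19 = 15.01
  Reliability 60 × 0.14 = 8.4
  Initiative 42 × 0.05 = 2.1
  Collaboration 69 × 0.35 = 24.15
  Technical skill 63 × 0.27 = 17.01
Sum = 66.67
Bonus: 66.67 + 3 = 69.67
69.67 is ≥ 69 and < 72 → C-

C-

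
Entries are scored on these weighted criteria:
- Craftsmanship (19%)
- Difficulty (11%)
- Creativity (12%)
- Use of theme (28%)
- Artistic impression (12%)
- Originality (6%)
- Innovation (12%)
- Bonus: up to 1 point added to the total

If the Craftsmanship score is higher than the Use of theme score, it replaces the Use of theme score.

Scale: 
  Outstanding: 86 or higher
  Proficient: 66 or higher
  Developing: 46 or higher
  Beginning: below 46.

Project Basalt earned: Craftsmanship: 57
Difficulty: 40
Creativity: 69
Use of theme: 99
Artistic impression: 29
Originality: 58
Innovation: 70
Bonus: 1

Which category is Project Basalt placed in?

Proficient

Craftsmanship (57) ≤ Use of theme (99), so Use of theme stays at 99.
Weighted total:
  Craftsmanship 57 × 0.19 = 10.83
  Difficulty 40 × 0.11 = 4.4
  Creativity 69 × 0.12 = 8.28
  Use of theme 99 × 0.28 = 27.72
  Artistic impression 29 × 0.12 = 3.48
  Originality 58 × 0.06 = 3.48
  Innovation 70 × 0.12 = 8.4
Sum = 66.59
Bonus: 66.59 + 1 = 67.59
67.59 is ≥ 66 and < 86 → Proficient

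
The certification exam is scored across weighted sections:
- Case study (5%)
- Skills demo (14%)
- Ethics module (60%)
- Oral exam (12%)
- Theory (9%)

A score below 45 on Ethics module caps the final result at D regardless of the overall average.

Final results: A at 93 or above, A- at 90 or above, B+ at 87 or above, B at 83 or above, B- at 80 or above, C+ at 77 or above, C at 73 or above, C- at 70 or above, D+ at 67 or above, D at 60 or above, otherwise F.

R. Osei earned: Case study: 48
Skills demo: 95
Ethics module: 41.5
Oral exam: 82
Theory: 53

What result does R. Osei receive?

Ethics module score 41.5 < 45: minimum not met.
Weighted total:
  Case study 48 × 0.05 = 2.4
  Skills demo 95 × 0.14 = 13.3
  Ethics module 41.5 × 0.6 = 24.9
  Oral exam 82 × 0.12 = 9.84
  Theory 53 × 0.09 = 4.77
Sum = 55.21
55.21 would be F; cap at D applies → F.

F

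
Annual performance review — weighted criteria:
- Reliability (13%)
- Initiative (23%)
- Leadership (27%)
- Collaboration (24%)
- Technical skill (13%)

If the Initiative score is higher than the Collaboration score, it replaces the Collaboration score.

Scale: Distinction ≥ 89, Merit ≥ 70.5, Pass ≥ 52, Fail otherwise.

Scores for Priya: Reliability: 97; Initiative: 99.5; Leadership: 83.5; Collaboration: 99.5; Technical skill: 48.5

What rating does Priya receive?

Initiative (99.5) ≤ Collaboration (99.5), so Collaboration stays at 99.5.
Weighted total:
  Reliability 97 × 0.13 = 12.61
  Initiative 99.5 × 0.23 = 22.885
  Leadership 83.5 × 0.27 = 22.545
  Collaboration 99.5 × 0.24 = 23.88
  Technical skill 48.5 × 0.13 = 6.305
Sum = 88.225
88.225 is ≥ 70.5 and < 89 → Merit

Merit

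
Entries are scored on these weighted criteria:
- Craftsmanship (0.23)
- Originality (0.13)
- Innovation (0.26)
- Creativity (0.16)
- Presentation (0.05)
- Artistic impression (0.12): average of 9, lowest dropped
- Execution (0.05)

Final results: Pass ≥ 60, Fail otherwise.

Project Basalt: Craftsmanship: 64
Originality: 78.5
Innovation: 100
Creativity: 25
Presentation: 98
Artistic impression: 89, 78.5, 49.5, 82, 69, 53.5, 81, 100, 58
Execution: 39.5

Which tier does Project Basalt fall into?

Artistic impression: drop 49.5 → average of remaining 8 = 611/8 = 76.375
Weighted total:
  Craftsmanship 64 × 0.23 = 14.72
  Originality 78.5 × 0.13 = 10.205
  Innovation 100 × 0.26 = 26
  Creativity 25 × 0.16 = 4
  Presentation 98 × 0.05 = 4.9
  Artistic impression 76.375 × 0.12 = 9.165
  Execution 39.5 × 0.05 = 1.975
Sum = 70.965
70.965 ≥ 60 → Pass

Pass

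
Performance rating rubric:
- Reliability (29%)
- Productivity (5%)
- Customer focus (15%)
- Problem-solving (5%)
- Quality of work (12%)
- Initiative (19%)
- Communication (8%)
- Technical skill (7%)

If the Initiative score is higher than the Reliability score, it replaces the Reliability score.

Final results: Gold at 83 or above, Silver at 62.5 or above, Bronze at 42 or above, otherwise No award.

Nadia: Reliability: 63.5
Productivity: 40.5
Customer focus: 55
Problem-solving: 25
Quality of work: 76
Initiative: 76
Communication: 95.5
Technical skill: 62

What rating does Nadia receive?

Initiative (76) > Reliability (63.5), so Reliability counts as 76.
Weighted total:
  Reliability 76 × 0.29 = 22.04
  Productivity 40.5 × 0.05 = 2.025
  Customer focus 55 × 0.15 = 8.25
  Problem-solving 25 × 0.05 = 1.25
  Quality of work 76 × 0.12 = 9.12
  Initiative 76 × 0.19 = 14.44
  Communication 95.5 × 0.08 = 7.64
  Technical skill 62 × 0.07 = 4.34
Sum = 69.105
69.105 is ≥ 62.5 and < 83 → Silver

Silver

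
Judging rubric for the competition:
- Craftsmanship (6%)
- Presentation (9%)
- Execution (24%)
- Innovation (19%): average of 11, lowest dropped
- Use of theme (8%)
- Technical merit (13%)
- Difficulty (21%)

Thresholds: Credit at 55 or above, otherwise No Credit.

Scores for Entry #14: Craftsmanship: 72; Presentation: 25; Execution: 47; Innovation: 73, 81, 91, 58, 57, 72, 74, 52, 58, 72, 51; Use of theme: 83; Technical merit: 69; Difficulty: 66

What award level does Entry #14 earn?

Credit

Innovation: drop 51 → average of remaining 10 = 688/10 = 68.8
Weighted total:
  Craftsmanship 72 × 0.06 = 4.32
  Presentation 25 × 0.09 = 2.25
  Execution 47 × 0.24 = 11.28
  Innovation 68.8 × 0.19 = 13.072
  Use of theme 83 × 0.08 = 6.64
  Technical merit 69 × 0.13 = 8.97
  Difficulty 66 × 0.21 = 13.86
Sum = 60.392
60.392 ≥ 55 → Credit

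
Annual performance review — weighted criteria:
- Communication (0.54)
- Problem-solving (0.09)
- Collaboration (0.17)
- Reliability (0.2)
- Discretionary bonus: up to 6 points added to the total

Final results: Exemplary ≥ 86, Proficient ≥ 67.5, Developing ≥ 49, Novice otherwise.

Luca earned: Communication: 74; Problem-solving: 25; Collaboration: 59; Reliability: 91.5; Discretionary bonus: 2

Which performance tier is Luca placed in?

Weighted total:
  Communication 74 × 0.54 = 39.96
  Problem-solving 25 × 0.09 = 2.25
  Collaboration 59 × 0.17 = 10.03
  Reliability 91.5 × 0.2 = 18.3
Sum = 70.54
Discretionary bonus: 70.54 + 2 = 72.54
72.54 is ≥ 67.5 and < 86 → Proficient

Proficient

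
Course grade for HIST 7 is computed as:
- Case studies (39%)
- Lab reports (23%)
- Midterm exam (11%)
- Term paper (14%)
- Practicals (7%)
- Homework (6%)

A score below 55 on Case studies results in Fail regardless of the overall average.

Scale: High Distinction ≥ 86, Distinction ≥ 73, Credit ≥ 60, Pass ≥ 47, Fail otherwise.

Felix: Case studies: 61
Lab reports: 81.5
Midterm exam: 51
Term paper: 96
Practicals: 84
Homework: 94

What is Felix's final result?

Case studies score 61 ≥ 55: minimum met.
Weighted total:
  Case studies 61 × 0.39 = 23.79
  Lab reports 81.5 × 0.23 = 18.745
  Midterm exam 51 × 0.11 = 5.61
  Term paper 96 × 0.14 = 13.44
  Practicals 84 × 0.07 = 5.88
  Homework 94 × 0.06 = 5.64
Sum = 73.105
73.105 is ≥ 73 and < 86 → Distinction

Distinction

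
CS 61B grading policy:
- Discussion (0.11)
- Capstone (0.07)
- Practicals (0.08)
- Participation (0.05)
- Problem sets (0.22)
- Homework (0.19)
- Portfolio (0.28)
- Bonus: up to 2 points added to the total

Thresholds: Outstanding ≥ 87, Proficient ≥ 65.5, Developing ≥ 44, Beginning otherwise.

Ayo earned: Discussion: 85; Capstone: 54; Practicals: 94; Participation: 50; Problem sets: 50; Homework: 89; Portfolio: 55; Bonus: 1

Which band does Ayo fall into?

Proficient

Weighted total:
  Discussion 85 × 0.11 = 9.35
  Capstone 54 × 0.07 = 3.78
  Practicals 94 × 0.08 = 7.52
  Participation 50 × 0.05 = 2.5
  Problem sets 50 × 0.22 = 11
  Homework 89 × 0.19 = 16.91
  Portfolio 55 × 0.28 = 15.4
Sum = 66.46
Bonus: 66.46 + 1 = 67.46
67.46 is ≥ 65.5 and < 87 → Proficient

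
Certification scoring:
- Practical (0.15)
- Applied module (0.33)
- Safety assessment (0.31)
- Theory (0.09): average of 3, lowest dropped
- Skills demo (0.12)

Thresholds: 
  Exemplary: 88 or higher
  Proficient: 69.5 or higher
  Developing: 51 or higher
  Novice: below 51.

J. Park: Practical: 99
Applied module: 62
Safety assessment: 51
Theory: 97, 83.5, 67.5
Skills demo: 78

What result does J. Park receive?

Developing

Theory: drop 67.5 → average of remaining 2 = 180.5/2 = 90.25
Weighted total:
  Practical 99 × 0.15 = 14.85
  Applied module 62 × 0.33 = 20.46
  Safety assessment 51 × 0.31 = 15.81
  Theory 90.25 × 0.09 = 8.1225
  Skills demo 78 × 0.12 = 9.36
Sum = 68.6025
68.6025 is ≥ 51 and < 69.5 → Developing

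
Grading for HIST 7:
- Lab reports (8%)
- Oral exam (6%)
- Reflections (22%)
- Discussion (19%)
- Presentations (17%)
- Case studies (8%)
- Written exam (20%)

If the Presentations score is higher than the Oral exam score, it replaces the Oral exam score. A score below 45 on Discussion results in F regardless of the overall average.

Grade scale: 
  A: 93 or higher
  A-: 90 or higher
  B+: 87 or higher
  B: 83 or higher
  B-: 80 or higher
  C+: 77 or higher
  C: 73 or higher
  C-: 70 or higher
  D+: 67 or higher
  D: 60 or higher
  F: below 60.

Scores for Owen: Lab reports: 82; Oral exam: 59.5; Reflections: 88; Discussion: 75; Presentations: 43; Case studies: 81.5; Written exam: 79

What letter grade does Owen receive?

C

Presentations (43) ≤ Oral exam (59.5), so Oral exam stays at 59.5.
Discussion score 75 ≥ 45: minimum met.
Weighted total:
  Lab reports 82 × 0.08 = 6.56
  Oral exam 59.5 × 0.06 = 3.57
  Reflections 88 × 0.22 = 19.36
  Discussion 75 × 0.19 = 14.25
  Presentations 43 × 0.17 = 7.31
  Case studies 81.5 × 0.08 = 6.52
  Written exam 79 × 0.2 = 15.8
Sum = 73.37
73.37 is ≥ 73 and < 77 → C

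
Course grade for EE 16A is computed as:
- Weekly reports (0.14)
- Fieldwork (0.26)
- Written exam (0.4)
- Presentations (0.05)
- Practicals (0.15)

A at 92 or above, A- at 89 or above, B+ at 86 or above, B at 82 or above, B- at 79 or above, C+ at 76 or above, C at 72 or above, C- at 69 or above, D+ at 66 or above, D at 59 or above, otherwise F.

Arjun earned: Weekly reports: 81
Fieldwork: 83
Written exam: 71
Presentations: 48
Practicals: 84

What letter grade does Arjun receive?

Weighted total:
  Weekly reports 81 × 0.14 = 11.34
  Fieldwork 83 × 0.26 = 21.58
  Written exam 71 × 0.4 = 28.4
  Presentations 48 × 0.05 = 2.4
  Practicals 84 × 0.15 = 12.6
Sum = 76.32
76.32 is ≥ 76 and < 79 → C+

C+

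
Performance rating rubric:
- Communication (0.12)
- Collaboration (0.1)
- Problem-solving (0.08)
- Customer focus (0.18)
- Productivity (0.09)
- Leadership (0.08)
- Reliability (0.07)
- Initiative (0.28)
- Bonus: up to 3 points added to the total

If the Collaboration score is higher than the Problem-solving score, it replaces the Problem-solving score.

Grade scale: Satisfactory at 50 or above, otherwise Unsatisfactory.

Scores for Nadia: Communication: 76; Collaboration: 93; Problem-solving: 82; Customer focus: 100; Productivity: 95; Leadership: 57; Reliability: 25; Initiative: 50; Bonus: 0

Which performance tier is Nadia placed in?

Collaboration (93) > Problem-solving (82), so Problem-solving counts as 93.
Weighted total:
  Communication 76 × 0.12 = 9.12
  Collaboration 93 × 0.1 = 9.3
  Problem-solving 93 × 0.08 = 7.44
  Customer focus 100 × 0.18 = 18
  Productivity 95 × 0.09 = 8.55
  Leadership 57 × 0.08 = 4.56
  Reliability 25 × 0.07 = 1.75
  Initiative 50 × 0.28 = 14
Sum = 72.72
Bonus: 72.72 + 0 = 72.72
72.72 ≥ 50 → Satisfactory

Satisfactory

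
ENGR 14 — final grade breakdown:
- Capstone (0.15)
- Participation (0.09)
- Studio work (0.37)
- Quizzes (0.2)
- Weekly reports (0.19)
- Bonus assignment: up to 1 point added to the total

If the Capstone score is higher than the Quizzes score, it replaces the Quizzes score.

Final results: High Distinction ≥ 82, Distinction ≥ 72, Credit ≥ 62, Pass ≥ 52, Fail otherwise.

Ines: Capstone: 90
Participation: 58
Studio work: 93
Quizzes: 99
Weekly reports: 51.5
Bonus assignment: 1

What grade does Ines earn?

High Distinction

Capstone (90) ≤ Quizzes (99), so Quizzes stays at 99.
Weighted total:
  Capstone 90 × 0.15 = 13.5
  Participation 58 × 0.09 = 5.22
  Studio work 93 × 0.37 = 34.41
  Quizzes 99 × 0.2 = 19.8
  Weekly reports 51.5 × 0.19 = 9.785
Sum = 82.715
Bonus assignment: 82.715 + 1 = 83.715
83.715 ≥ 82 → High Distinction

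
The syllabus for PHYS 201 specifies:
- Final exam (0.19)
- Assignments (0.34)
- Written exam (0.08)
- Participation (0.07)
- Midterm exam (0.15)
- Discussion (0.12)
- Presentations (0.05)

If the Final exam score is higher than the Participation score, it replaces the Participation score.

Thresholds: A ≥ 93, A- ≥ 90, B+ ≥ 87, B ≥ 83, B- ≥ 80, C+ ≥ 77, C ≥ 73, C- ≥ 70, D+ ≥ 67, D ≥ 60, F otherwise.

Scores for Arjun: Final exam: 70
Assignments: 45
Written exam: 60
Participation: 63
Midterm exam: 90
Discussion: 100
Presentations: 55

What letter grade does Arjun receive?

Final exam (70) > Participation (63), so Participation counts as 70.
Weighted total:
  Final exam 70 × 0.19 = 13.3
  Assignments 45 × 0.34 = 15.3
  Written exam 60 × 0.08 = 4.8
  Participation 70 × 0.07 = 4.9
  Midterm exam 90 × 0.15 = 13.5
  Discussion 100 × 0.12 = 12
  Presentations 55 × 0.05 = 2.75
Sum = 66.55
66.55 is ≥ 60 and < 67 → D

D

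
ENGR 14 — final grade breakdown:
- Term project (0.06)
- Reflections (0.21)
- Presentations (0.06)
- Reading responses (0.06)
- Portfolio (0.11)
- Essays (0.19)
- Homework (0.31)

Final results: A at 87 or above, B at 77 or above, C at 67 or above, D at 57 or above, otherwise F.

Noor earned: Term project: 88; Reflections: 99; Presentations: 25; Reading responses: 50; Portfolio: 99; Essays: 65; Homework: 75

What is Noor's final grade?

Weighted total:
  Term project 88 × 0.06 = 5.28
  Reflections 99 × 0.21 = 20.79
  Presentations 25 × 0.06 = 1.5
  Reading responses 50 × 0.06 = 3
  Portfolio 99 × 0.11 = 10.89
  Essays 65 × 0.19 = 12.35
  Homework 75 × 0.31 = 23.25
Sum = 77.06
77.06 is ≥ 77 and < 87 → B

B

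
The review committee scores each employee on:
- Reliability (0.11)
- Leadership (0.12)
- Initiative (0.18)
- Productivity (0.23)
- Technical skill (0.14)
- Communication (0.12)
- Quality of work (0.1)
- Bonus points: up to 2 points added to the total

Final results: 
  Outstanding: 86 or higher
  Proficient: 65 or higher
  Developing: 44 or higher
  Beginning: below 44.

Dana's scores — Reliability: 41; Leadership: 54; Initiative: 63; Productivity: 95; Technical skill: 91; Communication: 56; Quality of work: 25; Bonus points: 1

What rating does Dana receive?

Weighted total:
  Reliability 41 × 0.11 = 4.51
  Leadership 54 × 0.12 = 6.48
  Initiative 63 × 0.18 = 11.34
  Productivity 95 × 0.23 = 21.85
  Technical skill 91 × 0.14 = 12.74
  Communication 56 × 0.12 = 6.72
  Quality of work 25 × 0.1 = 2.5
Sum = 66.14
Bonus points: 66.14 + 1 = 67.14
67.14 is ≥ 65 and < 86 → Proficient

Proficient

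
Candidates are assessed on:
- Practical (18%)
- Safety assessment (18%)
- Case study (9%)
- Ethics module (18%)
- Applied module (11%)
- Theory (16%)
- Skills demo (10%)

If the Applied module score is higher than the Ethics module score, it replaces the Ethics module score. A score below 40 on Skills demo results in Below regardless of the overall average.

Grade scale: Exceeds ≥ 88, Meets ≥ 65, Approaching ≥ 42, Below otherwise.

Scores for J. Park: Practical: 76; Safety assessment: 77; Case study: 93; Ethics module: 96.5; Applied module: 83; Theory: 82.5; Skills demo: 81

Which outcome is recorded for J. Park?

Meets

Applied module (83) ≤ Ethics module (96.5), so Ethics module stays at 96.5.
Skills demo score 81 ≥ 40: minimum met.
Weighted total:
  Practical 76 × 0.18 = 13.68
  Safety assessment 77 × 0.18 = 13.86
  Case study 93 × 0.09 = 8.37
  Ethics module 96.5 × 0.18 = 17.37
  Applied module 83 × 0.11 = 9.13
  Theory 82.5 × 0.16 = 13.2
  Skills demo 81 × 0.1 = 8.1
Sum = 83.71
83.71 is ≥ 65 and < 88 → Meets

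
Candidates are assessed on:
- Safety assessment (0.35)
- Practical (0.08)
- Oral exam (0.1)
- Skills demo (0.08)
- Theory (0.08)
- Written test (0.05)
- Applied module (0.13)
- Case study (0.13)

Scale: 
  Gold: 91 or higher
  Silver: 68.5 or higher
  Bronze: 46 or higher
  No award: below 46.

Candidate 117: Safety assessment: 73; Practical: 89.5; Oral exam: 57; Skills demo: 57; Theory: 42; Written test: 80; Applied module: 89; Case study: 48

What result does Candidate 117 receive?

Bronze

Weighted total:
  Safety assessment 73 × 0.35 = 25.55
  Practical 89.5 × 0.08 = 7.16
  Oral exam 57 × 0.1 = 5.7
  Skills demo 57 × 0.08 = 4.56
  Theory 42 × 0.08 = 3.36
  Written test 80 × 0.05 = 4
  Applied module 89 × 0.13 = 11.57
  Case study 48 × 0.13 = 6.24
Sum = 68.14
68.14 is ≥ 46 and < 68.5 → Bronze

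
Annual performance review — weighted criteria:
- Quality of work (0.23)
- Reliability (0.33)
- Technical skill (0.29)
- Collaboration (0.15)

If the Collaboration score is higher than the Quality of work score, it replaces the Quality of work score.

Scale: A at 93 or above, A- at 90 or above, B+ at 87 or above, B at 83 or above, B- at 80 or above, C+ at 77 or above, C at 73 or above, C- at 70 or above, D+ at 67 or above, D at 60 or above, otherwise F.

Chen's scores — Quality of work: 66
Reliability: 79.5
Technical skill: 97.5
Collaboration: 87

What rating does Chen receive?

Collaboration (87) > Quality of work (66), so Quality of work counts as 87.
Weighted total:
  Quality of work 87 × 0.23 = 20.01
  Reliability 79.5 × 0.33 = 26.235
  Technical skill 97.5 × 0.29 = 28.275
  Collaboration 87 × 0.15 = 13.05
Sum = 87.57
87.57 is ≥ 87 and < 90 → B+

B+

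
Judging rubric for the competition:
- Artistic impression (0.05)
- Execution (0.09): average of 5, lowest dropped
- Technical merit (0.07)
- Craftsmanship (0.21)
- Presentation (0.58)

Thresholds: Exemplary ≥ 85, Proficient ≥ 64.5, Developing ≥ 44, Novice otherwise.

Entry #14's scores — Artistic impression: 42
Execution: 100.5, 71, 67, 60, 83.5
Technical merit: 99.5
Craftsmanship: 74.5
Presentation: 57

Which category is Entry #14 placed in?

Execution: drop 60 → average of remaining 4 = 322/4 = 80.5
Weighted total:
  Artistic impression 42 × 0.05 = 2.1
  Execution 80.5 × 0.09 = 7.245
  Technical merit 99.5 × 0.07 = 6.965
  Craftsmanship 74.5 × 0.21 = 15.645
  Presentation 57 × 0.58 = 33.06
Sum = 65.015
65.015 is ≥ 64.5 and < 85 → Proficient

Proficient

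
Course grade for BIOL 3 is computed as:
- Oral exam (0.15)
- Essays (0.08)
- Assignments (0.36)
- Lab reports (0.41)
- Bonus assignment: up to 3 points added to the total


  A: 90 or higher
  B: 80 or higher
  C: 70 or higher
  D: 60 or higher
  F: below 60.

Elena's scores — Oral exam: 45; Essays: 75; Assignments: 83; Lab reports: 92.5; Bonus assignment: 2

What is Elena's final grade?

B

Weighted total:
  Oral exam 45 × 0.15 = 6.75
  Essays 75 × 0.08 = 6
  Assignments 83 × 0.36 = 29.88
  Lab reports 92.5 × 0.41 = 37.925
Sum = 80.555
Bonus assignment: 80.555 + 2 = 82.555
82.555 is ≥ 80 and < 90 → B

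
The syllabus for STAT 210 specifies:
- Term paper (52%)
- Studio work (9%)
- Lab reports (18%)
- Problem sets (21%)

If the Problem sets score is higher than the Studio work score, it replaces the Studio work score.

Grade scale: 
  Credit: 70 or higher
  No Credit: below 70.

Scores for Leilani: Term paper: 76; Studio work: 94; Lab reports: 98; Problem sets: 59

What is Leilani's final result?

Problem sets (59) ≤ Studio work (94), so Studio work stays at 94.
Weighted total:
  Term paper 76 × 0.52 = 39.52
  Studio work 94 × 0.09 = 8.46
  Lab reports 98 × 0.18 = 17.64
  Problem sets 59 × 0.21 = 12.39
Sum = 78.01
78.01 ≥ 70 → Credit

Credit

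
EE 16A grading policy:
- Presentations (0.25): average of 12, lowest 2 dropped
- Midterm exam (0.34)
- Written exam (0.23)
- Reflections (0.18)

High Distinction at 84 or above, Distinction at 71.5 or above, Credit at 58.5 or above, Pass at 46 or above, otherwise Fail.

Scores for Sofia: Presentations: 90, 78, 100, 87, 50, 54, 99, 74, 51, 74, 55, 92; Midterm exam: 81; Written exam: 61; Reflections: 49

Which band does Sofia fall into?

Presentations: drop 50, 51 → average of remaining 10 = 803/10 = 80.3
Weighted total:
  Presentations 80.3 × 0.25 = 20.075
  Midterm exam 81 × 0.34 = 27.54
  Written exam 61 × 0.23 = 14.03
  Reflections 49 × 0.18 = 8.82
Sum = 70.465
70.465 is ≥ 58.5 and < 71.5 → Credit

Credit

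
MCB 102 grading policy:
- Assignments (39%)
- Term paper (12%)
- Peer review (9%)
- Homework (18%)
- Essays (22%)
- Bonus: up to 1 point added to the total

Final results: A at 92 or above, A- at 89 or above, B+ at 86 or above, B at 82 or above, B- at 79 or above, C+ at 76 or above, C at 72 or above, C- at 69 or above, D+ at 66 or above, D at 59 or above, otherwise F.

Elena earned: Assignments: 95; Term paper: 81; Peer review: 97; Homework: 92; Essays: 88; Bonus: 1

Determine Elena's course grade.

A

Weighted total:
  Assignments 95 × 0.39 = 37.05
  Term paper 81 × 0.12 = 9.72
  Peer review 97 × 0.09 = 8.73
  Homework 92 × 0.18 = 16.56
  Essays 88 × 0.22 = 19.36
Sum = 91.42
Bonus: 91.42 + 1 = 92.42
92.42 ≥ 92 → A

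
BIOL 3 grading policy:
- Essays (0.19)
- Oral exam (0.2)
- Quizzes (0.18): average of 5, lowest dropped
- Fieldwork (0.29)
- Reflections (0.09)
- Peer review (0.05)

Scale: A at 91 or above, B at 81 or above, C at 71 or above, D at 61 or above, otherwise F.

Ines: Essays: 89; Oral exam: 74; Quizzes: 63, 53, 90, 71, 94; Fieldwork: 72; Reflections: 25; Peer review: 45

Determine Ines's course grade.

Quizzes: drop 53 → average of remaining 4 = 318/4 = 79.5
Weighted total:
  Essays 89 × 0.19 = 16.91
  Oral exam 74 × 0.2 = 14.8
  Quizzes 79.5 × 0.18 = 14.31
  Fieldwork 72 × 0.29 = 20.88
  Reflections 25 × 0.09 = 2.25
  Peer review 45 × 0.05 = 2.25
Sum = 71.4
71.4 is ≥ 71 and < 81 → C

C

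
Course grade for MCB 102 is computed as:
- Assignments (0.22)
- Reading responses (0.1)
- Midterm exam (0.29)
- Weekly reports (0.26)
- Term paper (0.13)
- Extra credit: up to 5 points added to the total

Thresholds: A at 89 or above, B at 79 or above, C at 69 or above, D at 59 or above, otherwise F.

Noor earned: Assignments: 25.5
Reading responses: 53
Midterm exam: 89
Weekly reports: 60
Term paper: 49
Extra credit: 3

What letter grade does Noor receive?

D

Weighted total:
  Assignments 25.5 × 0.22 = 5.61
  Reading responses 53 × 0.1 = 5.3
  Midterm exam 89 × 0.29 = 25.81
  Weekly reports 60 × 0.26 = 15.6
  Term paper 49 × 0.13 = 6.37
Sum = 58.69
Extra credit: 58.69 + 3 = 61.69
61.69 is ≥ 59 and < 69 → D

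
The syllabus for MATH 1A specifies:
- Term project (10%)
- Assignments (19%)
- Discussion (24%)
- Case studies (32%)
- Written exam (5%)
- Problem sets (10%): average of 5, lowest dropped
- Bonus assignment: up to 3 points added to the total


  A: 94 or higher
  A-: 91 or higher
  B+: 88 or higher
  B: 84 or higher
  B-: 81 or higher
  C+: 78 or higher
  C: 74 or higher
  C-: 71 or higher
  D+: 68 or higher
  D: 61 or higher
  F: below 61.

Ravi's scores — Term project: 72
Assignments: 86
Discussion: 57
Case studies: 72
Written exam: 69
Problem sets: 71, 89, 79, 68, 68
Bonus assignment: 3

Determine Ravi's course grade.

C

Problem sets: drop 68 → average of remaining 4 = 307/4 = 76.75
Weighted total:
  Term project 72 × 0.1 = 7.2
  Assignments 86 × 0.19 = 16.34
  Discussion 57 × 0.24 = 13.68
  Case studies 72 × 0.32 = 23.04
  Written exam 69 × 0.05 = 3.45
  Problem sets 76.75 × 0.1 = 7.675
Sum = 71.385
Bonus assignment: 71.385 + 3 = 74.385
74.385 is ≥ 74 and < 78 → C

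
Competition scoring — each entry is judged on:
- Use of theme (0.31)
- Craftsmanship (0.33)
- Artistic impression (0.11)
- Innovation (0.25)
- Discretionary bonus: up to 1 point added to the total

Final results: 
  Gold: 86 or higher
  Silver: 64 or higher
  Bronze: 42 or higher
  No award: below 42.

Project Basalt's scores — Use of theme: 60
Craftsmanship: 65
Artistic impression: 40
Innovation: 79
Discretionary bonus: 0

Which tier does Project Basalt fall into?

Weighted total:
  Use of theme 60 × 0.31 = 18.6
  Craftsmanship 65 × 0.33 = 21.45
  Artistic impression 40 × 0.11 = 4.4
  Innovation 79 × 0.25 = 19.75
Sum = 64.2
Discretionary bonus: 64.2 + 0 = 64.2
64.2 is ≥ 64 and < 86 → Silver

Silver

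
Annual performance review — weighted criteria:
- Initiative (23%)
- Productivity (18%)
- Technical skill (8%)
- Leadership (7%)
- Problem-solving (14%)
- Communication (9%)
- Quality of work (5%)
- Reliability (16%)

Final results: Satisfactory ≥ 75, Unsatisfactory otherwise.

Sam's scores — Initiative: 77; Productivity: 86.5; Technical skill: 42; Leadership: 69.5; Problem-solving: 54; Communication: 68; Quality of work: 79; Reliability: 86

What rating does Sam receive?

Weighted total:
  Initiative 77 × 0.23 = 17.71
  Productivity 86.5 × 0.18 = 15.57
  Technical skill 42 × 0.08 = 3.36
  Leadership 69.5 × 0.07 = 4.865
  Problem-solving 54 × 0.14 = 7.56
  Communication 68 × 0.09 = 6.12
  Quality of work 79 × 0.05 = 3.95
  Reliability 86 × 0.16 = 13.76
Sum = 72.895
72.895 < 75 → Unsatisfactory

Unsatisfactory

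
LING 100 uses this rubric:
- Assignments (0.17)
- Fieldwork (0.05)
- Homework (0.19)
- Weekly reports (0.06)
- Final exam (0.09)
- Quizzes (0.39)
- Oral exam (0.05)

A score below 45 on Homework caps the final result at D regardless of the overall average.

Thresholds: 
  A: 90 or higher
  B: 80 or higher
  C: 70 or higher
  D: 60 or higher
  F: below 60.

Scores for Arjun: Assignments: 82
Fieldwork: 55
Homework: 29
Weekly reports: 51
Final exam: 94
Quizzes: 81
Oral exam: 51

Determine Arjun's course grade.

Homework score 29 < 45: minimum not met.
Weighted total:
  Assignments 82 × 0.17 = 13.94
  Fieldwork 55 × 0.05 = 2.75
  Homework 29 × 0.19 = 5.51
  Weekly reports 51 × 0.06 = 3.06
  Final exam 94 × 0.09 = 8.46
  Quizzes 81 × 0.39 = 31.59
  Oral exam 51 × 0.05 = 2.55
Sum = 67.86
67.86 would be D; cap at D applies → D.

D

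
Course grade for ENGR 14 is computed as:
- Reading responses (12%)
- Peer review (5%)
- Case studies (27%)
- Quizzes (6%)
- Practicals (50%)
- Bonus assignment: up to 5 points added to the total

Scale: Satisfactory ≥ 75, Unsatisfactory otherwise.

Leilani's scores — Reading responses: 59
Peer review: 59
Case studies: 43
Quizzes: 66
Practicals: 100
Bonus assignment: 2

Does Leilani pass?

Satisfactory

Weighted total:
  Reading responses 59 × 0.12 = 7.08
  Peer review 59 × 0.05 = 2.95
  Case studies 43 × 0.27 = 11.61
  Quizzes 66 × 0.06 = 3.96
  Practicals 100 × 0.5 = 50
Sum = 75.6
Bonus assignment: 75.6 + 2 = 77.6
77.6 ≥ 75 → Satisfactory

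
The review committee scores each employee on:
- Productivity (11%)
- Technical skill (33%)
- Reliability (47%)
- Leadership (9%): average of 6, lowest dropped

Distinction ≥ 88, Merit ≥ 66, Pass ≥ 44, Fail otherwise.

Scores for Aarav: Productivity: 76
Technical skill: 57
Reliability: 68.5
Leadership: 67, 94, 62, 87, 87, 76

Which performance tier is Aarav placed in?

Merit

Leadership: drop 62 → average of remaining 5 = 411/5 = 82.2
Weighted total:
  Productivity 76 × 0.11 = 8.36
  Technical skill 57 × 0.33 = 18.81
  Reliability 68.5 × 0.47 = 32.195
  Leadership 82.2 × 0.09 = 7.398
Sum = 66.763
66.763 is ≥ 66 and < 88 → Merit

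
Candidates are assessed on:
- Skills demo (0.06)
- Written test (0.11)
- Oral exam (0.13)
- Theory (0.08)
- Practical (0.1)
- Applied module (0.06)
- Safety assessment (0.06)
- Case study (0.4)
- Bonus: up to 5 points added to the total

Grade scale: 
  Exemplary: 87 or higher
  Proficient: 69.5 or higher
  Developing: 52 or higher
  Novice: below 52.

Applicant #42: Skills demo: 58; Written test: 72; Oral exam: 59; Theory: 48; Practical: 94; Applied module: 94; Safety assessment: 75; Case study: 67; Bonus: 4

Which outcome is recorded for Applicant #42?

Proficient

Weighted total:
  Skills demo 58 × 0.06 = 3.48
  Written test 72 × 0.11 = 7.92
  Oral exam 59 × 0.13 = 7.67
  Theory 48 × 0.08 = 3.84
  Practical 94 × 0.1 = 9.4
  Applied module 94 × 0.06 = 5.64
  Safety assessment 75 × 0.06 = 4.5
  Case study 67 × 0.4 = 26.8
Sum = 69.25
Bonus: 69.25 + 4 = 73.25
73.25 is ≥ 69.5 and < 87 → Proficient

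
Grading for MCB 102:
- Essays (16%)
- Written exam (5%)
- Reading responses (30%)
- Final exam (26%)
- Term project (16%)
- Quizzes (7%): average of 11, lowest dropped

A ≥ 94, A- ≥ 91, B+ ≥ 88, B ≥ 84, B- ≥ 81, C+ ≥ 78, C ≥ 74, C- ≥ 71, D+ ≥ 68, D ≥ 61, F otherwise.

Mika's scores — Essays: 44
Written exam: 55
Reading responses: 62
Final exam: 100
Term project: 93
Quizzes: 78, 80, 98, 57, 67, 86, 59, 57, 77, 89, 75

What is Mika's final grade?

Quizzes: drop 57 → average of remaining 10 = 766/10 = 76.6
Weighted total:
  Essays 44 × 0.16 = 7.04
  Written exam 55 × 0.05 = 2.75
  Reading responses 62 × 0.3 = 18.6
  Final exam 100 × 0.26 = 26
  Term project 93 × 0.16 = 14.88
  Quizzes 76.6 × 0.07 = 5.362
Sum = 74.632
74.632 is ≥ 74 and < 78 → C

C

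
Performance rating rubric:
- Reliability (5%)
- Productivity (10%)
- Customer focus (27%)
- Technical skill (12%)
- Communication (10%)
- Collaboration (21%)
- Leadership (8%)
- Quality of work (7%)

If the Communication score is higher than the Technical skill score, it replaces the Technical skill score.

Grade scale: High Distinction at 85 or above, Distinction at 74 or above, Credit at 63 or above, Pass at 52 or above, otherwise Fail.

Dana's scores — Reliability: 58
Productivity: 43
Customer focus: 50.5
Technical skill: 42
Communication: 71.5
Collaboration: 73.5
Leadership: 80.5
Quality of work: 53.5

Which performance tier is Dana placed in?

Communication (71.5) > Technical skill (42), so Technical skill counts as 71.5.
Weighted total:
  Reliability 58 × 0.05 = 2.9
  Productivity 43 × 0.1 = 4.3
  Customer focus 50.5 × 0.27 = 13.635
  Technical skill 71.5 × 0.12 = 8.58
  Communication 71.5 × 0.1 = 7.15
  Collaboration 73.5 × 0.21 = 15.435
  Leadership 80.5 × 0.08 = 6.44
  Quality of work 53.5 × 0.07 = 3.745
Sum = 62.185
62.185 is ≥ 52 and < 63 → Pass

Pass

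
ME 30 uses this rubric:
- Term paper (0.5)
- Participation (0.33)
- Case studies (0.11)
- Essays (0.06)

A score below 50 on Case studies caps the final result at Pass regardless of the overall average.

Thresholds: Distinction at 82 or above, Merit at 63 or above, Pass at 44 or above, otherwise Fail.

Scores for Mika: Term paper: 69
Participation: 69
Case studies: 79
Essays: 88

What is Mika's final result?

Case studies score 79 ≥ 50: minimum met.
Weighted total:
  Term paper 69 × 0.5 = 34.5
  Participation 69 × 0.33 = 22.77
  Case studies 79 × 0.11 = 8.69
  Essays 88 × 0.06 = 5.28
Sum = 71.24
71.24 is ≥ 63 and < 82 → Merit

Merit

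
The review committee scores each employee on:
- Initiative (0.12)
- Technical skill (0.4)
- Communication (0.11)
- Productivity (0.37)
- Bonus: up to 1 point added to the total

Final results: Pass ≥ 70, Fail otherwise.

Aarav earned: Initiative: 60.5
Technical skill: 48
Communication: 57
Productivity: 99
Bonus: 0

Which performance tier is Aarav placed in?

Fail

Weighted total:
  Initiative 60.5 × 0.12 = 7.26
  Technical skill 48 × 0.4 = 19.2
  Communication 57 × 0.11 = 6.27
  Productivity 99 × 0.37 = 36.63
Sum = 69.36
Bonus: 69.36 + 0 = 69.36
69.36 < 70 → Fail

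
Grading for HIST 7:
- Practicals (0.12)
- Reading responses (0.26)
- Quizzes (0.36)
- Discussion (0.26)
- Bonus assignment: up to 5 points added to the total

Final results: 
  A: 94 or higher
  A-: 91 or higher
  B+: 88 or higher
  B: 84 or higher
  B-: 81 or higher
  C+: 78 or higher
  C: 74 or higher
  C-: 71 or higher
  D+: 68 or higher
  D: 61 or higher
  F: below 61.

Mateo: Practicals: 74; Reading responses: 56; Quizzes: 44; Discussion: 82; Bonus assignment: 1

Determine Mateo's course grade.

Weighted total:
  Practicals 74 × 0.12 = 8.88
  Reading responses 56 × 0.26 = 14.56
  Quizzes 44 × 0.36 = 15.84
  Discussion 82 × 0.26 = 21.32
Sum = 60.6
Bonus assignment: 60.6 + 1 = 61.6
61.6 is ≥ 61 and < 68 → D

D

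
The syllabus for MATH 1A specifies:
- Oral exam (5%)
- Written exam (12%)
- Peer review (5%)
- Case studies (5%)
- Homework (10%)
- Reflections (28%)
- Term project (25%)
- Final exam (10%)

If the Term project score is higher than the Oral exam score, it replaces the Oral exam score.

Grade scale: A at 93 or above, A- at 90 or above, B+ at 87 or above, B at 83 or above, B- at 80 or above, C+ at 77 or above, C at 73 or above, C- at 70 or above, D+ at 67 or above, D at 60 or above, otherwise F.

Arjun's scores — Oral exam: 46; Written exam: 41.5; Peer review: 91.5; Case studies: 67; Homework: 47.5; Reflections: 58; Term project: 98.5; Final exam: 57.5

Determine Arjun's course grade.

D+

Term project (98.5) > Oral exam (46), so Oral exam counts as 98.5.
Weighted total:
  Oral exam 98.5 × 0.05 = 4.925
  Written exam 41.5 × 0.12 = 4.98
  Peer review 91.5 × 0.05 = 4.575
  Case studies 67 × 0.05 = 3.35
  Homework 47.5 × 0.1 = 4.75
  Reflections 58 × 0.28 = 16.24
  Term project 98.5 × 0.25 = 24.625
  Final exam 57.5 × 0.1 = 5.75
Sum = 69.195
69.195 is ≥ 67 and < 70 → D+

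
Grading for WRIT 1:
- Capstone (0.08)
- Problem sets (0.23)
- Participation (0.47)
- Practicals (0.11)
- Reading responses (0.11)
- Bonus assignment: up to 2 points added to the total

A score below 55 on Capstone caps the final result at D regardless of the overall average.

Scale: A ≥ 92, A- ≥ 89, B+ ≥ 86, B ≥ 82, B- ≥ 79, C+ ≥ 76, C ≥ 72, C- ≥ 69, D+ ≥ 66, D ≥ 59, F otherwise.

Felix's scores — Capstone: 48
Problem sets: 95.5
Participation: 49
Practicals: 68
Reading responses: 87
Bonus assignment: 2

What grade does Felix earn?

D

Capstone score 48 < 55: minimum not met.
Weighted total:
  Capstone 48 × 0.08 = 3.84
  Problem sets 95.5 × 0.23 = 21.965
  Participation 49 × 0.47 = 23.03
  Practicals 68 × 0.11 = 7.48
  Reading responses 87 × 0.11 = 9.57
Sum = 65.885
Bonus assignment: 65.885 + 2 = 67.885
67.885 would be D+; cap at D applies → D.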